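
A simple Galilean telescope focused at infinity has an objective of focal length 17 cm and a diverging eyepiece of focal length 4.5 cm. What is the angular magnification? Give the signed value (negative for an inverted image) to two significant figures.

3.8

M = -f_obj/f_eye = -17/(-4.5) = 3.778.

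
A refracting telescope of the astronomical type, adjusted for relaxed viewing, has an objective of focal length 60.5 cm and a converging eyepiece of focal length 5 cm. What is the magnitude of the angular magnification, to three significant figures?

|M| = f_obj/|f_eye| = 60.5/5 = 12.100.

12.1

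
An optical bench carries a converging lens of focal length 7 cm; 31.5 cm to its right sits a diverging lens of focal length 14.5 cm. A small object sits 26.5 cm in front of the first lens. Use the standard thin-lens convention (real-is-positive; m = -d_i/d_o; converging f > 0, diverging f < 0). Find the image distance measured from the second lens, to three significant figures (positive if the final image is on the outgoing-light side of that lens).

-8.74 cm

First lens: d_i1 = 1/(1/7 - 1/26.5) = 9.513 cm.
The intermediate image is 9.513 cm to the right of lens 1, so d_o2 = L - d_i1 = 31.5 - 9.513 = 21.987 cm.
Second lens: d_i2 = 1/(1/(-14.5) - 1/(21.987)) = -8.738 cm.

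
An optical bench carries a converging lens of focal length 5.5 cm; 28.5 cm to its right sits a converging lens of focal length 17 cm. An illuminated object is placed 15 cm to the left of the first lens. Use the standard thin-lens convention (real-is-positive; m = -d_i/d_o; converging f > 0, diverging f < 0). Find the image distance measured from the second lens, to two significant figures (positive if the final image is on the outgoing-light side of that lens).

Applying the thin-lens equation to the first lens, 1/5.5 = 1/15 + 1/d_i1, which gives d_i1 = 8.684 cm.
That image sits 19.816 cm in front of the second lens, so d_o2 = 19.816 cm.
Applying the thin-lens equation again with f_2 = 17 cm and d_o2 = 19.816 cm gives d_i2 = 119.636 cm.

120 cm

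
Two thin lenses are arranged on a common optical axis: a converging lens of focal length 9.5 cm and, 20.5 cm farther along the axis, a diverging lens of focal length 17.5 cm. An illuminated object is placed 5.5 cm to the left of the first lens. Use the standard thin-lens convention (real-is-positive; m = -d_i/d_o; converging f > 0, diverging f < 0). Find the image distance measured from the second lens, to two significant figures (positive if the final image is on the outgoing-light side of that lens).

-12 cm

First lens: d_i1 = 1/(1/9.5 - 1/5.5) = -13.062 cm.
The intermediate image is virtual, 13.062 cm to the left of lens 1, so d_o2 = L - d_i1 = 20.5 - (-13.062) = 33.562 cm.
Second lens: d_i2 = 1/(1/(-17.5) - 1/(33.562)) = -11.502 cm.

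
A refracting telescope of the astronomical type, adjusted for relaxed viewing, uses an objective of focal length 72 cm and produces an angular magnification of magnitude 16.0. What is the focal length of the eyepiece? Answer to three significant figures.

|M| = f_obj/f_eye, so f_eye = f_obj/|M| = 72/16.0 = 4.500 cm.

4.50 cm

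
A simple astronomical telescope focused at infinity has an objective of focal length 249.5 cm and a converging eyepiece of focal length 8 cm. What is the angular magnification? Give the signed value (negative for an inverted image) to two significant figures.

-31

M = -f_obj/f_eye = -249.5/(8) = -31.188.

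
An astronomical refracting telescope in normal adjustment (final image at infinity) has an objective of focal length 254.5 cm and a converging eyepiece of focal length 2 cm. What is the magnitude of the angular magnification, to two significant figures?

|M| = f_obj/|f_eye| = 254.5/2 = 127.250.

130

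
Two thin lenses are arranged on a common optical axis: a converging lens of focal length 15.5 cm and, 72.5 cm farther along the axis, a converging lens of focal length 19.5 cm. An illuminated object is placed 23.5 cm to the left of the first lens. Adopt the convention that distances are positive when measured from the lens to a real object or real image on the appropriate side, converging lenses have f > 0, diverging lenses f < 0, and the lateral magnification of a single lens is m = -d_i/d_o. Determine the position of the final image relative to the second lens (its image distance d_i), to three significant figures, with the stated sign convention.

70.4 cm

Lens 1: 1/d_i1 = 1/f_1 - 1/d_o1 = 1/15.5 - 1/23.5 = 0.02196 cm^-1, so d_i1 = 45.531 cm.
Object distance for lens 2: d_o2 = 72.5 - 45.531 = 26.969 cm.
Lens 2: 1/d_i2 = 1/f_2 - 1/d_o2 = 1/19.5 - 1/(26.969) = 0.01420 cm^-1, so d_i2 = 70.412 cm.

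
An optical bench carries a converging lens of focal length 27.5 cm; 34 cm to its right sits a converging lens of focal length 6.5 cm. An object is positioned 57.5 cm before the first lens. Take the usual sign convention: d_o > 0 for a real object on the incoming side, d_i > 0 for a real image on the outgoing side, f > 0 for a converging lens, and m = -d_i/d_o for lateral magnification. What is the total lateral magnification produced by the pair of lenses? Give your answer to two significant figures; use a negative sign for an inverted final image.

-0.24

Applying the thin-lens equation to the first lens, 1/27.5 = 1/57.5 + 1/d_i1, which gives d_i1 = 52.708 cm.
Its lateral magnification is m_1 = -d_i1/d_o1 = -(52.708)/57.5 = -0.9167.
This image would form 52.708 cm past lens 1, i.e. 18.708 cm beyond lens 2, so it is a virtual object for lens 2: d_o2 = 34 - 52.708 = -18.708 cm.
Applying the thin-lens equation again with f_2 = 6.5 cm and d_o2 = -18.708 cm gives d_i2 = 4.824 cm.
m_2 = -(4.824)/(-18.708) = 0.2579.
Overall magnification: m = m_1 m_2 = -0.2364.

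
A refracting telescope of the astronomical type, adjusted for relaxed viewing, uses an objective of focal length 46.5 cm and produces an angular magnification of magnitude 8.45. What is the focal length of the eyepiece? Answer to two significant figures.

|M| = f_obj/f_eye, so f_eye = f_obj/|M| = 46.5/8.45 = 5.503 cm.

5.5 cm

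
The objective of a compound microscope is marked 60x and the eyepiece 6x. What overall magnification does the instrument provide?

The overall magnification of a compound microscope is the product of the objective and eyepiece magnifications:
M = M_obj x M_eye = 60 x 6 = 360.

360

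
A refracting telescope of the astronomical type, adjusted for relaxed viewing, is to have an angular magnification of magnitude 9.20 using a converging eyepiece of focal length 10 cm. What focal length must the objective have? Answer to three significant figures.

|M| = f_obj/|f_eye|, so f_obj = |M| x |f_eye| = 9.2 x 10 = 92.000 cm.

92.0 cm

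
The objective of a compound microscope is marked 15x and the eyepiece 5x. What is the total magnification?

The overall magnification of a compound microscope is the product of the objective and eyepiece magnifications:
M = M_obj x M_eye = 15 x 5 = 75.

75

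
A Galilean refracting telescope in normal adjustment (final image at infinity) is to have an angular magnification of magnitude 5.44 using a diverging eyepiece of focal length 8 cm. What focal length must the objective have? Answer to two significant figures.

|M| = f_obj/|f_eye|, so f_obj = |M| x |f_eye| = 5.44 x 8 = 43.520 cm.

44 cm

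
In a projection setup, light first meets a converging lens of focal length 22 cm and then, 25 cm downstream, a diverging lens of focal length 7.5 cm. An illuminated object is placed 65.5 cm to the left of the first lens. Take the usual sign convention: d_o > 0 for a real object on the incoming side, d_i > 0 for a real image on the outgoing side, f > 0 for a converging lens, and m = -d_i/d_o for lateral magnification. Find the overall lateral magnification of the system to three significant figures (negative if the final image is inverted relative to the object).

Applying the thin-lens equation to the first lens, 1/22 = 1/65.5 + 1/d_i1, which gives d_i1 = 33.126 cm.
Its lateral magnification is m_1 = -d_i1/d_o1 = -(33.126)/65.5 = -0.5057.
Since 33.126 cm > 25 cm, the first image lies past the second lens and serves as a virtual object: d_o2 = L - d_i1 = -8.126 cm.
Applying the thin-lens equation again with f_2 = -7.5 cm and d_o2 = -8.126 cm gives d_i2 = -97.294 cm.
m_2 = -(-97.294)/(-8.126) = -11.9725.
The system's lateral magnification is m_1 m_2 = (-0.5057)(-11.9725) = 6.0550.

6.06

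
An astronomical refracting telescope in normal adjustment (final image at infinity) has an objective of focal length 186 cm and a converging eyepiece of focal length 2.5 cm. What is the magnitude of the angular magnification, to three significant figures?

74.4

|M| = f_obj/|f_eye| = 186/2.5 = 74.400.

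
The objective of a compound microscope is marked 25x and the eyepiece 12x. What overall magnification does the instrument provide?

The overall magnification of a compound microscope is the product of the objective and eyepiece magnifications:
M = M_obj x M_eye = 25 x 12 = 300.

300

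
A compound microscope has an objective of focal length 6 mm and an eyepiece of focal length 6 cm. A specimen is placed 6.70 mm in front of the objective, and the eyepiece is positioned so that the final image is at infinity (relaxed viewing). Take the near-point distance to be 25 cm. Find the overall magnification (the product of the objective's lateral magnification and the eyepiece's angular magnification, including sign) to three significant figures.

-35.7

Convert to cm: f_obj = 6 mm = 0.6 cm; d_o = 6.70 mm = 0.67 cm.
Objective: 1/d_i = 1/f_obj - 1/d_o = 1/0.6 - 1/0.67 = 0.17413 cm^-1, so d_i = 5.743 cm.
m_obj = -d_i/d_o = -5.743/0.67 = -8.571.
Eyepiece angular magnification (image at infinity): M_eye = D/f_e = 25/6 = 4.167.
Overall M = m_obj x M_eye = (-8.571)(4.167) = -35.71.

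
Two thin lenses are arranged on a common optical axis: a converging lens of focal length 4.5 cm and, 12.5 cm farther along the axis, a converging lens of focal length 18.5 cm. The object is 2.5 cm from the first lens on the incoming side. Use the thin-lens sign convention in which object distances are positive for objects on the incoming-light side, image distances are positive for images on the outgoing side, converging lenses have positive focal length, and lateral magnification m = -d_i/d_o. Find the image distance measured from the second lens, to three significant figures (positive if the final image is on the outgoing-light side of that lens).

Applying the thin-lens equation to the first lens, 1/4.5 = 1/2.5 + 1/d_i1, which gives d_i1 = -5.625 cm.
With d_i1 < 0 the first image is virtual and lies on the object side; the object distance for lens 2 is d_o2 = 12.5 - (-5.625) = 18.125 cm.
Applying the thin-lens equation again with f_2 = 18.5 cm and d_o2 = 18.125 cm gives d_i2 = -894.167 cm.

-894 cm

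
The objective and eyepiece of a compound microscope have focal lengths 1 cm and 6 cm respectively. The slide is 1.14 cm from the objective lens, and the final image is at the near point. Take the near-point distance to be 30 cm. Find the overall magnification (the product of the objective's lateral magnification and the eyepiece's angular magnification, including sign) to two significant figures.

-43

Objective: 1/d_i = 1/f_obj - 1/d_o = 1/1 - 1/1.14 = 0.12281 cm^-1, so d_i = 8.143 cm.
m_obj = -d_i/d_o = -8.143/1.14 = -7.143.
Eyepiece angular magnification (image at near point): M_eye = 1 + D/f_e = 1 + 30/6 = 6.000.
Overall M = m_obj x M_eye = (-7.143)(6.000) = -42.86.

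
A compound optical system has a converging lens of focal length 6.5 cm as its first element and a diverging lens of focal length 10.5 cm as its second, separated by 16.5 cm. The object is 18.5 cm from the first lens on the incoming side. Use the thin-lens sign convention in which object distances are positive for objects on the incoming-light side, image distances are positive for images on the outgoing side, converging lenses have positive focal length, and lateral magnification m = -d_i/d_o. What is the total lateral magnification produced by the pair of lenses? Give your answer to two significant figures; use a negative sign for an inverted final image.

First lens: d_i1 = 1/(1/6.5 - 1/18.5) = 10.021 cm.
m_1 = -(10.021)/18.5 = -0.5417.
Object distance for lens 2: d_o2 = 16.5 - 10.021 = 6.479 cm.
Second lens: d_i2 = 1/(1/(-10.5) - 1/(6.479)) = -4.007 cm.
m_2 = -(-4.007)/(6.479) = 0.6184.
The system's lateral magnification is m_1 m_2 = (-0.5417)(0.6184) = -0.3350.

-0.33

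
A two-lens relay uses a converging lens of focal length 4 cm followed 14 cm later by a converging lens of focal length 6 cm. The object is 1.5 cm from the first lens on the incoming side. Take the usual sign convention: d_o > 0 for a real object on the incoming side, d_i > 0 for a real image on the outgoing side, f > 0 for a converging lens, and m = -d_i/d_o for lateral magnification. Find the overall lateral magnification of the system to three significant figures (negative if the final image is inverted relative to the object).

-0.923

Lens 1: 1/d_i1 = 1/f_1 - 1/d_o1 = 1/4 - 1/1.5 = -0.41667 cm^-1, so d_i1 = -2.400 cm.
m_1 = -(-2.400)/1.5 = 1.6000.
With d_i1 < 0 the first image is virtual and lies on the object side; the object distance for lens 2 is d_o2 = 14 - (-2.400) = 16.400 cm.
Lens 2: 1/d_i2 = 1/f_2 - 1/d_o2 = 1/6 - 1/(16.400) = 0.10569 cm^-1, so d_i2 = 9.462 cm.
m_2 = -(9.462)/(16.400) = -0.5769.
The system's lateral magnification is m_1 m_2 = (1.6000)(-0.5769) = -0.9231.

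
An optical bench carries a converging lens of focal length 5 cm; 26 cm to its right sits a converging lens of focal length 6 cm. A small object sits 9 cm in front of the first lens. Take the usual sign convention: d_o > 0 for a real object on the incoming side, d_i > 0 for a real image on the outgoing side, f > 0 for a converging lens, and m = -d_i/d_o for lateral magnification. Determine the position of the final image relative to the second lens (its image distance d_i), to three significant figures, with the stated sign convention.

Applying the thin-lens equation to the first lens, 1/5 = 1/9 + 1/d_i1, which gives d_i1 = 11.250 cm.
That image sits 14.750 cm in front of the second lens, so d_o2 = 14.750 cm.
Applying the thin-lens equation again with f_2 = 6 cm and d_o2 = 14.750 cm gives d_i2 = 10.114 cm.

10.1 cm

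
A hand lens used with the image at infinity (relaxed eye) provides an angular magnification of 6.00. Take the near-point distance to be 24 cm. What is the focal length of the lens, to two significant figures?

4.0 cm

For the image at infinity, M = D/f.
f = D/M = 24/6.0 = 4.000 cm.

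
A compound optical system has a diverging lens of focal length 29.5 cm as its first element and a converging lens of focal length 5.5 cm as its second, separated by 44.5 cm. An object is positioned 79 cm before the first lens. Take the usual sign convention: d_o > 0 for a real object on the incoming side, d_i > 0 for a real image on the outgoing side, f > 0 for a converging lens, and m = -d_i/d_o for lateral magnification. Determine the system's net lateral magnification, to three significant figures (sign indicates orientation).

-0.0247

Lens 1: 1/d_i1 = 1/f_1 - 1/d_o1 = 1/(-29.5) - 1/79 = -0.04656 cm^-1, so d_i1 = -21.479 cm.
m_1 = -(-21.479)/79 = 0.2719.
With d_i1 < 0 the first image is virtual and lies on the object side; the object distance for lens 2 is d_o2 = 44.5 - (-21.479) = 65.979 cm.
Lens 2: 1/d_i2 = 1/f_2 - 1/d_o2 = 1/5.5 - 1/(65.979) = 0.16666 cm^-1, so d_i2 = 6.000 cm.
m_2 = -(6.000)/(65.979) = -0.0909.
The system's lateral magnification is m_1 m_2 = (0.2719)(-0.0909) = -0.0247.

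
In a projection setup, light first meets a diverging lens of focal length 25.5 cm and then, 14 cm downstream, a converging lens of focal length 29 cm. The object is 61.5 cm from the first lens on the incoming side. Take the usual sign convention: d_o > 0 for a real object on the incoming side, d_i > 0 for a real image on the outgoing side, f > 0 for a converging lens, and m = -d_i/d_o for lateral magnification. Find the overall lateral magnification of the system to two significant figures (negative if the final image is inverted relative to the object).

-2.8

Applying the thin-lens equation to the first lens, 1/(-25.5) = 1/61.5 + 1/d_i1, which gives d_i1 = -18.026 cm.
Its lateral magnification is m_1 = -d_i1/d_o1 = -(-18.026)/61.5 = 0.2931.
The intermediate image is virtual, 18.026 cm to the left of lens 1, so d_o2 = L - d_i1 = 14 - (-18.026) = 32.026 cm.
Applying the thin-lens equation again with f_2 = 29 cm and d_o2 = 32.026 cm gives d_i2 = 306.937 cm.
m_2 = -(306.937)/(32.026) = -9.5840.
The system's lateral magnification is m_1 m_2 = (0.2931)(-9.5840) = -2.8091.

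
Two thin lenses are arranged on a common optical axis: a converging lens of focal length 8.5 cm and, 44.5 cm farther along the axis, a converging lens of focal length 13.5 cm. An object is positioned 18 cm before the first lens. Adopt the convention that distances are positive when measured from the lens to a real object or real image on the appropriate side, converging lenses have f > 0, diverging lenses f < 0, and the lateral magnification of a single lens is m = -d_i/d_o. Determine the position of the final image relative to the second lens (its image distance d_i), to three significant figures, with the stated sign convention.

25.7 cm

Applying the thin-lens equation to the first lens, 1/8.5 = 1/18 + 1/d_i1, which gives d_i1 = 16.105 cm.
Object distance for lens 2: d_o2 = 44.5 - 16.105 = 28.395 cm.
Applying the thin-lens equation again with f_2 = 13.5 cm and d_o2 = 28.395 cm gives d_i2 = 25.736 cm.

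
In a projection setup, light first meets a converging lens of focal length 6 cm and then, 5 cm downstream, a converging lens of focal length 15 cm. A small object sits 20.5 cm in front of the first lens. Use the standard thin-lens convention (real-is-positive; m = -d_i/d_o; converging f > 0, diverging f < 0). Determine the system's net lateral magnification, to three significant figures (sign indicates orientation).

-0.336

First lens: d_i1 = 1/(1/6 - 1/20.5) = 8.483 cm.
m_1 = -(8.483)/20.5 = -0.4138.
This image would form 8.483 cm past lens 1, i.e. 3.483 cm beyond lens 2, so it is a virtual object for lens 2: d_o2 = 5 - 8.483 = -3.483 cm.
Second lens: d_i2 = 1/(1/15 - 1/(-3.483)) = 2.826 cm.
m_2 = -(2.826)/(-3.483) = 0.8116.
The system's lateral magnification is m_1 m_2 = (-0.4138)(0.8116) = -0.3358.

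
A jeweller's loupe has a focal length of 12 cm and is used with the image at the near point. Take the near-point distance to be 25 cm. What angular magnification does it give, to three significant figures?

M = 1 + D/f = 1 + 25/12 = 3.083.

3.08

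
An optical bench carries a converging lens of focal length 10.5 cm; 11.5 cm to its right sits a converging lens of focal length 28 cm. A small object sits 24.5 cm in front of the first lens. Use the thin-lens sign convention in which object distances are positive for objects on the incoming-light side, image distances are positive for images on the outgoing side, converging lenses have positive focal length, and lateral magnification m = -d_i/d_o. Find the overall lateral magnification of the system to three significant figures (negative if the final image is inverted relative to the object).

-0.602

Applying the thin-lens equation to the first lens, 1/10.5 = 1/24.5 + 1/d_i1, which gives d_i1 = 18.375 cm.
Its lateral magnification is m_1 = -d_i1/d_o1 = -(18.375)/24.5 = -0.7500.
Since 18.375 cm > 11.5 cm, the first image lies past the second lens and serves as a virtual object: d_o2 = L - d_i1 = -6.875 cm.
Applying the thin-lens equation again with f_2 = 28 cm and d_o2 = -6.875 cm gives d_i2 = 5.520 cm.
m_2 = -(5.520)/(-6.875) = 0.8029.
The system's lateral magnification is m_1 m_2 = (-0.7500)(0.8029) = -0.6022.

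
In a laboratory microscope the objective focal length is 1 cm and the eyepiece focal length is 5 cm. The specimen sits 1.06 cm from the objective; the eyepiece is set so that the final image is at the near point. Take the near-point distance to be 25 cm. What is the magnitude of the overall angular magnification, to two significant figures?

100

Objective: 1/d_i = 1/f_obj - 1/d_o = 1/1 - 1/1.06 = 0.05660 cm^-1, so d_i = 17.667 cm.
m_obj = -d_i/d_o = -17.667/1.06 = -16.667.
Eyepiece angular magnification (image at near point): M_eye = 1 + D/f_e = 1 + 25/5 = 6.000.
Overall M = m_obj x M_eye = (-16.667)(6.000) = -100.00.
|M| = 100.00.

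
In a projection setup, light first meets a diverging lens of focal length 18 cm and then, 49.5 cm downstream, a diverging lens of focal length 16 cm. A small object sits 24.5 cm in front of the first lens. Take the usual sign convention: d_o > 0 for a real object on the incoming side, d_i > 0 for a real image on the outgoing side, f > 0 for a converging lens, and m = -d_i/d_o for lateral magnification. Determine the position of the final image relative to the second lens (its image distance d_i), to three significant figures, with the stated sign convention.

-12.6 cm

Lens 1: 1/d_i1 = 1/f_1 - 1/d_o1 = 1/(-18) - 1/24.5 = -0.09637 cm^-1, so d_i1 = -10.376 cm.
The intermediate image is virtual, 10.376 cm to the left of lens 1, so d_o2 = L - d_i1 = 49.5 - (-10.376) = 59.876 cm.
Lens 2: 1/d_i2 = 1/f_2 - 1/d_o2 = 1/(-16) - 1/(59.876) = -0.07920 cm^-1, so d_i2 = -12.626 cm.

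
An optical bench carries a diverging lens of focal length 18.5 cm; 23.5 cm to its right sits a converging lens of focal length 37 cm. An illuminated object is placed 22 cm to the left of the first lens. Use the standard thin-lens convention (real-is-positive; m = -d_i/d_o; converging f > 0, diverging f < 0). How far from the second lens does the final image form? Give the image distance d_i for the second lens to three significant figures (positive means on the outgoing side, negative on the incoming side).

Lens 1: 1/d_i1 = 1/f_1 - 1/d_o1 = 1/(-18.5) - 1/22 = -0.09951 cm^-1, so d_i1 = -10.049 cm.
The intermediate image is virtual, 10.049 cm to the left of lens 1, so d_o2 = L - d_i1 = 23.5 - (-10.049) = 33.549 cm.
Lens 2: 1/d_i2 = 1/f_2 - 1/d_o2 = 1/37 - 1/(33.549) = -0.00278 cm^-1, so d_i2 = -359.741 cm.

-360 cm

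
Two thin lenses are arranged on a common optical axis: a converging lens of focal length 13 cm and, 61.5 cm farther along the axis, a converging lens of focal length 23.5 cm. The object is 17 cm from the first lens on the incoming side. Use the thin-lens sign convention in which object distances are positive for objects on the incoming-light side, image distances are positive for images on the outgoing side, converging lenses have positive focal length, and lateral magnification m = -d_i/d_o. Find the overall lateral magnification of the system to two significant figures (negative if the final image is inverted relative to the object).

Lens 1: 1/d_i1 = 1/f_1 - 1/d_o1 = 1/13 - 1/17 = 0.01810 cm^-1, so d_i1 = 55.250 cm.
m_1 = -(55.250)/17 = -3.2500.
Object distance for lens 2: d_o2 = 61.5 - 55.250 = 6.250 cm.
Lens 2: 1/d_i2 = 1/f_2 - 1/d_o2 = 1/23.5 - 1/(6.250) = -0.11745 cm^-1, so d_i2 = -8.514 cm.
m_2 = -(-8.514)/(6.250) = 1.3623.
The system's lateral magnification is m_1 m_2 = (-3.2500)(1.3623) = -4.4275.

-4.4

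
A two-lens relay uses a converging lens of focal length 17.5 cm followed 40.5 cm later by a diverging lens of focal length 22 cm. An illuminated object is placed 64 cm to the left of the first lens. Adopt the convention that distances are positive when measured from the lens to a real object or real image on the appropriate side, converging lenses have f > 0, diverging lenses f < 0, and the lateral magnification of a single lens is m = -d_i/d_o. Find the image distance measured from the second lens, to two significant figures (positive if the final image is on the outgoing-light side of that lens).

First lens: d_i1 = 1/(1/17.5 - 1/64) = 24.086 cm.
Object distance for lens 2: d_o2 = 40.5 - 24.086 = 16.414 cm.
Second lens: d_i2 = 1/(1/(-22) - 1/(16.414)) = -9.400 cm.

-9.4 cm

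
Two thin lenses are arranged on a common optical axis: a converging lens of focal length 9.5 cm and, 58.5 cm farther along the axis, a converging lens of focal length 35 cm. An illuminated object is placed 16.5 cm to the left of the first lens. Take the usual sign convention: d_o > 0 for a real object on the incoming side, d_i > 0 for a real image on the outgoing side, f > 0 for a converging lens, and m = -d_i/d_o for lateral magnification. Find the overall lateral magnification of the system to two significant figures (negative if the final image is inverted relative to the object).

43

Lens 1: 1/d_i1 = 1/f_1 - 1/d_o1 = 1/9.5 - 1/16.5 = 0.04466 cm^-1, so d_i1 = 22.393 cm.
m_1 = -(22.393)/16.5 = -1.3571.
That image sits 36.107 cm in front of the second lens, so d_o2 = 36.107 cm.
Lens 2: 1/d_i2 = 1/f_2 - 1/d_o2 = 1/35 - 1/(36.107) = 0.00088 cm^-1, so d_i2 = 1141.452 cm.
m_2 = -(1141.452)/(36.107) = -31.6129.
Total m = m_1 x m_2 = (-1.3571)(-31.6129) = 42.9032.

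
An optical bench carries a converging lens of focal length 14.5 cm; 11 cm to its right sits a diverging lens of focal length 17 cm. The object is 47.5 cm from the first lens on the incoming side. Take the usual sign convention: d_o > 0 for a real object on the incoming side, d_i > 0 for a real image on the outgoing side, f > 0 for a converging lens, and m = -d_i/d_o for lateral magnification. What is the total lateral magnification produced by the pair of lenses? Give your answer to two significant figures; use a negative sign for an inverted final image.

Lens 1: 1/d_i1 = 1/f_1 - 1/d_o1 = 1/14.5 - 1/47.5 = 0.04791 cm^-1, so d_i1 = 20.871 cm.
m_1 = -(20.871)/47.5 = -0.4394.
Since 20.871 cm > 11 cm, the first image lies past the second lens and serves as a virtual object: d_o2 = L - d_i1 = -9.871 cm.
Lens 2: 1/d_i2 = 1/f_2 - 1/d_o2 = 1/(-17) - 1/(-9.871) = 0.04248 cm^-1, so d_i2 = 23.540 cm.
m_2 = -(23.540)/(-9.871) = 2.3847.
Overall magnification: m = m_1 m_2 = -1.0478.

-1.0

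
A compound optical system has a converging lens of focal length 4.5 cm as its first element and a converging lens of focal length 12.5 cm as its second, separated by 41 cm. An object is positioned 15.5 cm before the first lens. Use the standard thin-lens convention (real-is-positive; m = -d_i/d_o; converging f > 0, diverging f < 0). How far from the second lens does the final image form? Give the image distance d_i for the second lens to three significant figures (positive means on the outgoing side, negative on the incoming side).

First lens: d_i1 = 1/(1/4.5 - 1/15.5) = 6.341 cm.
Object distance for lens 2: d_o2 = 41 - 6.341 = 34.659 cm.
Second lens: d_i2 = 1/(1/12.5 - 1/(34.659)) = 19.551 cm.

19.6 cm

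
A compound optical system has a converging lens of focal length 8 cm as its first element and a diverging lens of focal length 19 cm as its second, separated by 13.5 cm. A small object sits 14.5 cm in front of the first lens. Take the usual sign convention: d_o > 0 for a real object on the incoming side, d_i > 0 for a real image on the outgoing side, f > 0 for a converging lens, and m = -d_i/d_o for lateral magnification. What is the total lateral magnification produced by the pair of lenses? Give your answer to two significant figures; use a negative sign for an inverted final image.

-1.6

Applying the thin-lens equation to the first lens, 1/8 = 1/14.5 + 1/d_i1, which gives d_i1 = 17.846 cm.
Its lateral magnification is m_1 = -d_i1/d_o1 = -(17.846)/14.5 = -1.2308.
This image would form 17.846 cm past lens 1, i.e. 4.346 cm beyond lens 2, so it is a virtual object for lens 2: d_o2 = 13.5 - 17.846 = -4.346 cm.
Applying the thin-lens equation again with f_2 = -19 cm and d_o2 = -4.346 cm gives d_i2 = 5.635 cm.
m_2 = -(5.635)/(-4.346) = 1.2966.
Overall magnification: m = m_1 m_2 = -1.5958.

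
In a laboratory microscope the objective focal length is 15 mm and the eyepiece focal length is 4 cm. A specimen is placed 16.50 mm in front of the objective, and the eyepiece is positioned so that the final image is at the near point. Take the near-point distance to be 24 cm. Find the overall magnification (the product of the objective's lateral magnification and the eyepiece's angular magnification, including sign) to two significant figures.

Convert to cm: f_obj = 15 mm = 1.5 cm; d_o = 16.50 mm = 1.65 cm.
Objective: 1/d_i = 1/f_obj - 1/d_o = 1/1.5 - 1/1.65 = 0.06061 cm^-1, so d_i = 16.500 cm.
m_obj = -d_i/d_o = -16.500/1.65 = -10.000.
Eyepiece angular magnification (image at near point): M_eye = 1 + D/f_e = 1 + 24/4 = 7.000.
Overall M = m_obj x M_eye = (-10.000)(7.000) = -70.00.

-70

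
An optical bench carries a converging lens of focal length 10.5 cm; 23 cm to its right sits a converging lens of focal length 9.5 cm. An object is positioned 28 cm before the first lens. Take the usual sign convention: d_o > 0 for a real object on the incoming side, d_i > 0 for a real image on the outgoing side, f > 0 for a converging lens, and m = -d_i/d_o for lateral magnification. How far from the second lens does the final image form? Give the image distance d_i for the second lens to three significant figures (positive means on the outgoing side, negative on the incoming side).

-17.8 cm

Applying the thin-lens equation to the first lens, 1/10.5 = 1/28 + 1/d_i1, which gives d_i1 = 16.800 cm.
Object distance for lens 2: d_o2 = 23 - 16.800 = 6.200 cm.
Applying the thin-lens equation again with f_2 = 9.5 cm and d_o2 = 6.200 cm gives d_i2 = -17.848 cm.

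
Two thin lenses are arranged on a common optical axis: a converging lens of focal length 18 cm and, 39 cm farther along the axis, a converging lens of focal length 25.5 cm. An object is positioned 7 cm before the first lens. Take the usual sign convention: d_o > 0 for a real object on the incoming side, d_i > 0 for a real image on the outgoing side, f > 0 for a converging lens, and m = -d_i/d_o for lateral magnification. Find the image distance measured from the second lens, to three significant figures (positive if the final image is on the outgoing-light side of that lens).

51.6 cm

First lens: d_i1 = 1/(1/18 - 1/7) = -11.455 cm.
The intermediate image is virtual, 11.455 cm to the left of lens 1, so d_o2 = L - d_i1 = 39 - (-11.455) = 50.455 cm.
Second lens: d_i2 = 1/(1/25.5 - 1/(50.455)) = 51.557 cm.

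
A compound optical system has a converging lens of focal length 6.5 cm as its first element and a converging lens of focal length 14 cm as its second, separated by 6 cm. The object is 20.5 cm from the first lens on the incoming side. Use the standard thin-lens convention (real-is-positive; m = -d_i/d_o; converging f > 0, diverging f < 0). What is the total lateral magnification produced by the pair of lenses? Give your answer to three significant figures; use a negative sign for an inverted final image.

Lens 1: 1/d_i1 = 1/f_1 - 1/d_o1 = 1/6.5 - 1/20.5 = 0.10507 cm^-1, so d_i1 = 9.518 cm.
m_1 = -(9.518)/20.5 = -0.4643.
This image would form 9.518 cm past lens 1, i.e. 3.518 cm beyond lens 2, so it is a virtual object for lens 2: d_o2 = 6 - 9.518 = -3.518 cm.
Lens 2: 1/d_i2 = 1/f_2 - 1/d_o2 = 1/14 - 1/(-3.518) = 0.35569 cm^-1, so d_i2 = 2.811 cm.
m_2 = -(2.811)/(-3.518) = 0.7992.
Overall magnification: m = m_1 m_2 = -0.3710.

-0.371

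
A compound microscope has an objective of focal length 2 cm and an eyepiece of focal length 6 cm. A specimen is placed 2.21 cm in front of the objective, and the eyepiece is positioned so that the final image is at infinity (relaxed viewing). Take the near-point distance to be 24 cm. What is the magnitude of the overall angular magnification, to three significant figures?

38.1

Objective: 1/d_i = 1/f_obj - 1/d_o = 1/2 - 1/2.21 = 0.04751 cm^-1, so d_i = 21.048 cm.
m_obj = -d_i/d_o = -21.048/2.21 = -9.524.
Eyepiece angular magnification (image at infinity): M_eye = D/f_e = 24/6 = 4.000.
Overall M = m_obj x M_eye = (-9.524)(4.000) = -38.10.
|M| = 38.10.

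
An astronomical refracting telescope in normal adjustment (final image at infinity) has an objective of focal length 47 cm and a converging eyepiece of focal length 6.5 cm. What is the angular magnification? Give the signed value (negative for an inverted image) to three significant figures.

-7.23

M = -f_obj/f_eye = -47/(6.5) = -7.231.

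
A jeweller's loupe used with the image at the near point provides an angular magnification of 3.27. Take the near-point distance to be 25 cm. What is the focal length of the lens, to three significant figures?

11.0 cm

For the image at the near point, M = 1 + D/f.
f = D/(M - 1) = 25/(3.27 - 1) = 11.013 cm.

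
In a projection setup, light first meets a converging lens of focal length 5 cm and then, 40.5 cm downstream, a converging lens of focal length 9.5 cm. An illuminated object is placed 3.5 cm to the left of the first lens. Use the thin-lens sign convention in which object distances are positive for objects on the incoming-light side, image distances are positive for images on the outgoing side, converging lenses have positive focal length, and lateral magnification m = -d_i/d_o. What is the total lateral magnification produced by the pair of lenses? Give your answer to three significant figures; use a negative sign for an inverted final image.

-0.742

Lens 1: 1/d_i1 = 1/f_1 - 1/d_o1 = 1/5 - 1/3.5 = -0.08571 cm^-1, so d_i1 = -11.667 cm.
m_1 = -(-11.667)/3.5 = 3.3333.
The intermediate image is virtual, 11.667 cm to the left of lens 1, so d_o2 = L - d_i1 = 40.5 - (-11.667) = 52.167 cm.
Lens 2: 1/d_i2 = 1/f_2 - 1/d_o2 = 1/9.5 - 1/(52.167) = 0.08609 cm^-1, so d_i2 = 11.615 cm.
m_2 = -(11.615)/(52.167) = -0.2227.
Overall magnification: m = m_1 m_2 = -0.7422.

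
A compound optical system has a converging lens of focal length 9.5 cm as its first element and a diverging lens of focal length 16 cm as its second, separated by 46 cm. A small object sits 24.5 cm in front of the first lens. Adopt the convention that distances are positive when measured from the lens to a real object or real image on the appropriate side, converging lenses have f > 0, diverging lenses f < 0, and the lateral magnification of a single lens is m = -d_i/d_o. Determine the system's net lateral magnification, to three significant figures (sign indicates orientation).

First lens: d_i1 = 1/(1/9.5 - 1/24.5) = 15.517 cm.
m_1 = -(15.517)/24.5 = -0.6333.
That image sits 30.483 cm in front of the second lens, so d_o2 = 30.483 cm.
Second lens: d_i2 = 1/(1/(-16) - 1/(30.483)) = -10.493 cm.
m_2 = -(-10.493)/(30.483) = 0.3442.
Overall magnification: m = m_1 m_2 = -0.2180.

-0.218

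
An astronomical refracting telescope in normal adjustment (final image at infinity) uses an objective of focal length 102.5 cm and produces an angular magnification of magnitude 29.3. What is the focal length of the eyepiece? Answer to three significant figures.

|M| = f_obj/f_eye, so f_eye = f_obj/|M| = 102.5/29.3 = 3.498 cm.

3.50 cm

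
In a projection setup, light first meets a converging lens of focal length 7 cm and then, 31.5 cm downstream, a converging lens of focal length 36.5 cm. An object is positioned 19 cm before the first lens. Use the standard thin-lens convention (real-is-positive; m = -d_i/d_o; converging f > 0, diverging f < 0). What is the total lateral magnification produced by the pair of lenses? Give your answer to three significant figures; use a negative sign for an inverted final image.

-1.32

Applying the thin-lens equation to the first lens, 1/7 = 1/19 + 1/d_i1, which gives d_i1 = 11.083 cm.
Its lateral magnification is m_1 = -d_i1/d_o1 = -(11.083)/19 = -0.5833.
Object distance for lens 2: d_o2 = 31.5 - 11.083 = 20.417 cm.
Applying the thin-lens equation again with f_2 = 36.5 cm and d_o2 = 20.417 cm gives d_i2 = -46.334 cm.
m_2 = -(-46.334)/(20.417) = 2.2694.
Overall magnification: m = m_1 m_2 = -1.3238.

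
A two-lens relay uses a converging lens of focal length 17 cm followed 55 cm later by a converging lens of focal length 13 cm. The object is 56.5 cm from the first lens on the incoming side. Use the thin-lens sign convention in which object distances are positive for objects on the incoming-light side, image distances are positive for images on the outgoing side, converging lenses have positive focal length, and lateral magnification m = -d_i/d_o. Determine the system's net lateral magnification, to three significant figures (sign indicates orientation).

First lens: d_i1 = 1/(1/17 - 1/56.5) = 24.316 cm.
m_1 = -(24.316)/56.5 = -0.4304.
Object distance for lens 2: d_o2 = 55 - 24.316 = 30.684 cm.
Second lens: d_i2 = 1/(1/13 - 1/(30.684)) = 22.557 cm.
m_2 = -(22.557)/(30.684) = -0.7351.
Overall magnification: m = m_1 m_2 = 0.3164.

0.316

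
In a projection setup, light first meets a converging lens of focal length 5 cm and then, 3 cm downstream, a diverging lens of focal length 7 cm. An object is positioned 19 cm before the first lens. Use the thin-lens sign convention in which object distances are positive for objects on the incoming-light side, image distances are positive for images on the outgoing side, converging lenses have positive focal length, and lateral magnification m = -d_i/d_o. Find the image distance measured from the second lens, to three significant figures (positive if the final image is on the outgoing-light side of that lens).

8.24 cm

First lens: d_i1 = 1/(1/5 - 1/19) = 6.786 cm.
Since 6.786 cm > 3 cm, the first image lies past the second lens and serves as a virtual object: d_o2 = L - d_i1 = -3.786 cm.
Second lens: d_i2 = 1/(1/(-7) - 1/(-3.786)) = 8.244 cm.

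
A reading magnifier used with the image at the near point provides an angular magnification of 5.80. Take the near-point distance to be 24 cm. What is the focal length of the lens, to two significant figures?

For the image at the near point, M = 1 + D/f.
f = D/(M - 1) = 24/(5.8 - 1) = 5.000 cm.

5.0 cm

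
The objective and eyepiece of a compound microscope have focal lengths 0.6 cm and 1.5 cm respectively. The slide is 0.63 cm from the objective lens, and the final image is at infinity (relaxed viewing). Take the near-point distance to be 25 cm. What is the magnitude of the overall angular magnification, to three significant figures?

Objective: 1/d_i = 1/f_obj - 1/d_o = 1/0.6 - 1/0.63 = 0.07937 cm^-1, so d_i = 12.600 cm.
m_obj = -d_i/d_o = -12.600/0.63 = -20.000.
Eyepiece angular magnification (image at infinity): M_eye = D/f_e = 25/1.5 = 16.667.
Overall M = m_obj x M_eye = (-20.000)(16.667) = -333.33.
|M| = 333.33.

333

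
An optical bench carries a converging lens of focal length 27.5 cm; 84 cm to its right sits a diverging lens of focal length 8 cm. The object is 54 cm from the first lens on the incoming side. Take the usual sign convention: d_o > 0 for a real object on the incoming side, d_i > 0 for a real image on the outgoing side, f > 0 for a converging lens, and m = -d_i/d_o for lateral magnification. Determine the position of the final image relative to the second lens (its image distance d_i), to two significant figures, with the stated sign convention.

-6.2 cm

Applying the thin-lens equation to the first lens, 1/27.5 = 1/54 + 1/d_i1, which gives d_i1 = 56.038 cm.
Object distance for lens 2: d_o2 = 84 - 56.038 = 27.962 cm.
Applying the thin-lens equation again with f_2 = -8 cm and d_o2 = 27.962 cm gives d_i2 = -6.220 cm.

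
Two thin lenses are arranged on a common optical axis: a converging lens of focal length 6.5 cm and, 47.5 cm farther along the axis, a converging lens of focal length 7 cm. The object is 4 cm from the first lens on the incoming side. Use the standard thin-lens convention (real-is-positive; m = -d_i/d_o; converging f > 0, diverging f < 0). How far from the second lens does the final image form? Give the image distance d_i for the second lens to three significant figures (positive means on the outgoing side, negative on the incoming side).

Lens 1: 1/d_i1 = 1/f_1 - 1/d_o1 = 1/6.5 - 1/4 = -0.09615 cm^-1, so d_i1 = -10.400 cm.
The intermediate image is virtual, 10.400 cm to the left of lens 1, so d_o2 = L - d_i1 = 47.5 - (-10.400) = 57.900 cm.
Lens 2: 1/d_i2 = 1/f_2 - 1/d_o2 = 1/7 - 1/(57.900) = 0.12559 cm^-1, so d_i2 = 7.963 cm.

7.96 cm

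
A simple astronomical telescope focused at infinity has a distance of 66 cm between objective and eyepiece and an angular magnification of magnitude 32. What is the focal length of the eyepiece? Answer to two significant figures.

In normal adjustment the tube length equals f_obj + f_eye and |M| = f_obj/f_eye.
So f_obj = 32 f_eye and 32 f_eye + f_eye = 66 cm, giving f_eye = 66/33 = 2.000 cm and f_obj = 64.000 cm.

2.0 cm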